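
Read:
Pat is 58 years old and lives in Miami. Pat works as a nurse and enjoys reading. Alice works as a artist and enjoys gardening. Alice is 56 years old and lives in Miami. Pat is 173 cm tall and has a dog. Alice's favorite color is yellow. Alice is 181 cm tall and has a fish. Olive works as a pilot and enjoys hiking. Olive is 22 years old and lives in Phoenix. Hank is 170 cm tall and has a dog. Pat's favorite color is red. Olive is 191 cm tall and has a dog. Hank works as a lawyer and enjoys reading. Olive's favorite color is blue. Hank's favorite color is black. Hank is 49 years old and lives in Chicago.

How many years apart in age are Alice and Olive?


56 vs 22, diff = 34

34


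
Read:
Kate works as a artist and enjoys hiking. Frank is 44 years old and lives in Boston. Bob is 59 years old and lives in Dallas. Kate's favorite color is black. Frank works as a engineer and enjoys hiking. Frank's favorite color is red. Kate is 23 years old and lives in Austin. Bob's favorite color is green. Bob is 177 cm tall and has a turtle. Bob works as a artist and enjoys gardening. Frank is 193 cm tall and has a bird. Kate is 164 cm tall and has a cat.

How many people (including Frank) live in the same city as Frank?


Frank lives in Boston. Count = 1

1


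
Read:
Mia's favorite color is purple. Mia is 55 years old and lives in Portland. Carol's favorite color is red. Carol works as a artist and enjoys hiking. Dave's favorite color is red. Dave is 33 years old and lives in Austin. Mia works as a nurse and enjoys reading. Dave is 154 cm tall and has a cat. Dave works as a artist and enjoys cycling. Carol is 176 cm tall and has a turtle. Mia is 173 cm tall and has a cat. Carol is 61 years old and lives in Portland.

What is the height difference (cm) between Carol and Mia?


|176 - 173| = 3

3


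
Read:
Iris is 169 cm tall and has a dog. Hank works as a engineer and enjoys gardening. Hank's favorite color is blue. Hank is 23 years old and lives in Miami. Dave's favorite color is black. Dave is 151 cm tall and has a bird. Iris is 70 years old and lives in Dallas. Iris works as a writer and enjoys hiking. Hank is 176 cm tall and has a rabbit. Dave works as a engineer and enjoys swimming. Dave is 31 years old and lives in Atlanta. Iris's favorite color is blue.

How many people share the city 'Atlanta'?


Count: 1

1


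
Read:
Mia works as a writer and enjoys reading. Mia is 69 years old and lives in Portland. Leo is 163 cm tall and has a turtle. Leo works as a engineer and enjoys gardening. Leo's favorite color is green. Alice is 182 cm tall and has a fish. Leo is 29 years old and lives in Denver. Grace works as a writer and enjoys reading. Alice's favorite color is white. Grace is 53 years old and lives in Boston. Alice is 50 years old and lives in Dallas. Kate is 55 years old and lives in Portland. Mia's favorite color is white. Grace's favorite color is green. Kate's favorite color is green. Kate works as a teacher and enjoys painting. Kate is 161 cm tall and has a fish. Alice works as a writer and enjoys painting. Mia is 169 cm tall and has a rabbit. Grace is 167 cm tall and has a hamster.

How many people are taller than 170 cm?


Taller than 170: 1

1


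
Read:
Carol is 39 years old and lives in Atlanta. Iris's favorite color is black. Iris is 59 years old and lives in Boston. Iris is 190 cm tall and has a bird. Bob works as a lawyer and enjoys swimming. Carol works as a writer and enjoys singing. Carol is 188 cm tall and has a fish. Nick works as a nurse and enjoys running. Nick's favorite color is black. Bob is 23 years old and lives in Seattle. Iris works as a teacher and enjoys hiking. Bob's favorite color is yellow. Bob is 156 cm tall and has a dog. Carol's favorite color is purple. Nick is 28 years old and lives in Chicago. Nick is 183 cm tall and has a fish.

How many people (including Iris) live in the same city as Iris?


Iris lives in Boston. Count = 1

1


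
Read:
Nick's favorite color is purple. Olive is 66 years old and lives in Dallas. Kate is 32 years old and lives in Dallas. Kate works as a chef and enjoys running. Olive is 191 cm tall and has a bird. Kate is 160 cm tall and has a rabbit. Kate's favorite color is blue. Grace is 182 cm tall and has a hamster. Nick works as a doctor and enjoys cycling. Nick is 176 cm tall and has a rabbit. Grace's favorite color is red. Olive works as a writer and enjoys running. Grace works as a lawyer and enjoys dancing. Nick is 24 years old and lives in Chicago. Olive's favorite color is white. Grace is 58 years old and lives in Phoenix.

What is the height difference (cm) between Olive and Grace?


|191 - 182| = 9

9


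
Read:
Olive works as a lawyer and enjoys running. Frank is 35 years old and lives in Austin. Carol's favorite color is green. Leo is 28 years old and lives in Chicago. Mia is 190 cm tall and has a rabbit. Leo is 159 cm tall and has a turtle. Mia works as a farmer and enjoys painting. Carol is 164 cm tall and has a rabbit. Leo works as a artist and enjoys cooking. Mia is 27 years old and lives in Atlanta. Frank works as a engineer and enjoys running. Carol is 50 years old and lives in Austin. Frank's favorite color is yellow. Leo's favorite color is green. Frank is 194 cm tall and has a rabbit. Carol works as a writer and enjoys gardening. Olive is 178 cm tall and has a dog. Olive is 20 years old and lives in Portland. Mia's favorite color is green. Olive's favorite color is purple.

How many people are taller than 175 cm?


Taller than 175: 3

3


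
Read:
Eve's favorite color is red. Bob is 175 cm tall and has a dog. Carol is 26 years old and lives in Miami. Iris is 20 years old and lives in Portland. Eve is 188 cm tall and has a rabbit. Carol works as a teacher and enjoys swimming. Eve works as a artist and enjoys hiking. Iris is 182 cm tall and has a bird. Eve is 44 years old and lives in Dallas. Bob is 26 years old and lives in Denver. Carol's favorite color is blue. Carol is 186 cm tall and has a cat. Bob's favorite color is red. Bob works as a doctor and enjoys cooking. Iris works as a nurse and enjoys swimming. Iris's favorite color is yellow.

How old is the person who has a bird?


Person with bird is Iris, age 20

20


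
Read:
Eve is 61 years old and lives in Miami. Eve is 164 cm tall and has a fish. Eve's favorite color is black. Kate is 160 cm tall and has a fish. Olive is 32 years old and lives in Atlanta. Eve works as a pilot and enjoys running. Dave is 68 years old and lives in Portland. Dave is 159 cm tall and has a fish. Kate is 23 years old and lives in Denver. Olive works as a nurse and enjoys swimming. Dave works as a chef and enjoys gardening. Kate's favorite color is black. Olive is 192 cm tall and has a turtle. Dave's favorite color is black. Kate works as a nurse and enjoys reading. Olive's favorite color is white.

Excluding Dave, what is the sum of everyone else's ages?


Sum (excluding Dave): 116

116


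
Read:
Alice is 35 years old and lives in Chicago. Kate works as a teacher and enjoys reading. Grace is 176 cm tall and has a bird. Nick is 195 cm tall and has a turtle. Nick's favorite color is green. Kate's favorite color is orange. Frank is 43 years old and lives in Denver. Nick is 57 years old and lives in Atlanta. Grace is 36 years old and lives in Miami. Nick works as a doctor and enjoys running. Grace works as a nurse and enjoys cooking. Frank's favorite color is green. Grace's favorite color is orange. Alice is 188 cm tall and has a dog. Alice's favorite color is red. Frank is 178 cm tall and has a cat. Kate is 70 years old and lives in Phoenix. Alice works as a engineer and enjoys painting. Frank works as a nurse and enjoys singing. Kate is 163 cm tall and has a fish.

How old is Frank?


Frank is 43 years old

43


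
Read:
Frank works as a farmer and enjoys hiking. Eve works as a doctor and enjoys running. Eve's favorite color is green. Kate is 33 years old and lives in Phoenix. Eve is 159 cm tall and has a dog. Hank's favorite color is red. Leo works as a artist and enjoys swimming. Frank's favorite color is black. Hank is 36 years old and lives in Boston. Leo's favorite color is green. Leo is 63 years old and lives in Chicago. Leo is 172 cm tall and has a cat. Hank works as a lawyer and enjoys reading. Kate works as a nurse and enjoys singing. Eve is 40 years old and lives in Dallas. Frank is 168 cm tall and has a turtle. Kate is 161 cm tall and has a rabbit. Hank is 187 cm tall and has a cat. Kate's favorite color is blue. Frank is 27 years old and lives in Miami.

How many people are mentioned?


People: Kate, Leo, Eve, Frank, Hank. Count = 5

5


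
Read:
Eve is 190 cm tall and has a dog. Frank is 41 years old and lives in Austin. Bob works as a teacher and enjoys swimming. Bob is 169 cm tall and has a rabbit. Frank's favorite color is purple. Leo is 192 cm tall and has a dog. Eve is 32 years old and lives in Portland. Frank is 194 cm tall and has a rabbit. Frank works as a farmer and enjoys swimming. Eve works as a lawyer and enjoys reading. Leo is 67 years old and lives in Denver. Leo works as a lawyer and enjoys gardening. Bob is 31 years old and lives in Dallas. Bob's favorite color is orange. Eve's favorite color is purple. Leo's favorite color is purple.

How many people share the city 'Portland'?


Count: 1

1


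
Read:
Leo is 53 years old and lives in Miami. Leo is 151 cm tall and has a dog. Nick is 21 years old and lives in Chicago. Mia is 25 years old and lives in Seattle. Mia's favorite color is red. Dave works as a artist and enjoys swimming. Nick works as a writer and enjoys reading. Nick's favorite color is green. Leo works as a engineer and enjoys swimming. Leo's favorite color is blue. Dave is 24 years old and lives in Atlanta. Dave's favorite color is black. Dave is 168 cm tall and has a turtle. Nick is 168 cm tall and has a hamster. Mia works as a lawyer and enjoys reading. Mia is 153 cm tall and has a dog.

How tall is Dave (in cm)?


Dave is 168 cm tall

168


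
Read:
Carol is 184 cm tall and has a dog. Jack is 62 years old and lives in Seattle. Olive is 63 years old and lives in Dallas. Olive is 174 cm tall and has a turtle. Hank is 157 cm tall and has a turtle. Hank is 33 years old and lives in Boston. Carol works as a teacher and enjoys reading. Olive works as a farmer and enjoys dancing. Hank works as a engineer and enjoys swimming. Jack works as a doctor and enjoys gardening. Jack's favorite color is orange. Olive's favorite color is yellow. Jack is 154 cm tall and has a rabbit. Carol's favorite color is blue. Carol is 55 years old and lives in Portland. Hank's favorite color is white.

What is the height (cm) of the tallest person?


Tallest: Carol at 184 cm

184


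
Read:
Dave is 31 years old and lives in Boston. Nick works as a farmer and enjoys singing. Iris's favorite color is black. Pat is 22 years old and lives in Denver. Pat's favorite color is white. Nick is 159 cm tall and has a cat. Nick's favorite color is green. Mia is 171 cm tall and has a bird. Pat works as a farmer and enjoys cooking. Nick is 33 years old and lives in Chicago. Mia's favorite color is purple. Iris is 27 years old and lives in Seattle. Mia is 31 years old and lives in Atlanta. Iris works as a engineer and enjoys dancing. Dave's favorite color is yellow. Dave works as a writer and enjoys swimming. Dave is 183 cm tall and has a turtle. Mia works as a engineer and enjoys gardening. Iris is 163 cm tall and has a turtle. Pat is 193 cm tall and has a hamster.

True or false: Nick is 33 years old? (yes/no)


Nick is actually 33. yes

yes


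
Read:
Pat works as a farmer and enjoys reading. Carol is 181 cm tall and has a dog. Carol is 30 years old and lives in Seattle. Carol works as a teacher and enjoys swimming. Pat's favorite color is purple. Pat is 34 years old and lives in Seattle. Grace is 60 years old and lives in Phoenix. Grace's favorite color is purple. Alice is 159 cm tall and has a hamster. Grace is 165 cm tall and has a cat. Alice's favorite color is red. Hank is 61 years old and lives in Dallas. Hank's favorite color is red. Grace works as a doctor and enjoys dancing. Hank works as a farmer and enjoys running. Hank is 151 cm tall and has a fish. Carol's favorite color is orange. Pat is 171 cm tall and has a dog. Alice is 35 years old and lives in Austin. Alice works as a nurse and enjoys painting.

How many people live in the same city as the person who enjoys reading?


Person with hobby reading is Pat, city Seattle. Count = 2

2


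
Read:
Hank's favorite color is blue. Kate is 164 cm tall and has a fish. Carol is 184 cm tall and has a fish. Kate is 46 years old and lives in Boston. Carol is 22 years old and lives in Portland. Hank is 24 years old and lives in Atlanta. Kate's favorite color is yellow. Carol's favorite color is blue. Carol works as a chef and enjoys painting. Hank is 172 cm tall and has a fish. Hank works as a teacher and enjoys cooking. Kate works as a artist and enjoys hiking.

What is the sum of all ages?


22+24+46 = 92

92


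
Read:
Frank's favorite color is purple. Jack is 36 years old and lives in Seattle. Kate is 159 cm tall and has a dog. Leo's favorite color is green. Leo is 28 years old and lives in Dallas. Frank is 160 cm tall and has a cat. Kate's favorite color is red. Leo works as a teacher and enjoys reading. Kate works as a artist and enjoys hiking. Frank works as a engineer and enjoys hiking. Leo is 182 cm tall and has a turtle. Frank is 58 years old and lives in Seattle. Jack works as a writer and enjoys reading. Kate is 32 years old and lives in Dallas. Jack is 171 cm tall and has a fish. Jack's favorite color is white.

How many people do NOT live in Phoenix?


Not in Phoenix: 4

4


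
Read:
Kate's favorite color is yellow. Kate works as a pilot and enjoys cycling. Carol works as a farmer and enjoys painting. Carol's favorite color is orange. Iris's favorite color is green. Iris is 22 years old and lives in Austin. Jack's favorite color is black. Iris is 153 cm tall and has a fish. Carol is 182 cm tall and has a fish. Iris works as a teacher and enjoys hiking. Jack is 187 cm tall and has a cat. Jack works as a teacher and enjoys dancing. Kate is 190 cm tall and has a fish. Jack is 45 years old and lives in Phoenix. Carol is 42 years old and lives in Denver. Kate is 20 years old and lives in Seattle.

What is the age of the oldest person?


Oldest: Jack at 45

45


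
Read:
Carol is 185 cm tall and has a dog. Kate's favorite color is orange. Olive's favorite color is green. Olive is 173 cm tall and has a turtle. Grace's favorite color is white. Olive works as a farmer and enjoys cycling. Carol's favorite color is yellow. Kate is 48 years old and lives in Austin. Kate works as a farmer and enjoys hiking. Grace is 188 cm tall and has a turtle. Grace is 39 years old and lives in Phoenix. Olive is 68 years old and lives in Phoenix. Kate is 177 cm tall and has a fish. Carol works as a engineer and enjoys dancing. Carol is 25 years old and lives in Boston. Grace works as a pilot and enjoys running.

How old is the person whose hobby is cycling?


Person with hobby=cycling is Olive, age 68

68


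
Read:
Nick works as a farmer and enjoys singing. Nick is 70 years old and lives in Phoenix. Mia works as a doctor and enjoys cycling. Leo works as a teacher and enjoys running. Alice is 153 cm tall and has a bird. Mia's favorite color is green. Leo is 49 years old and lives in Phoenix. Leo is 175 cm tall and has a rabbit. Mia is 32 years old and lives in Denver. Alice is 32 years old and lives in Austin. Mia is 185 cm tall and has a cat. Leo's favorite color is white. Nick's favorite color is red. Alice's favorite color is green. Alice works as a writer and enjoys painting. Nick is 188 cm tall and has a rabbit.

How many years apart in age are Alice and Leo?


32 vs 49, diff = 17

17


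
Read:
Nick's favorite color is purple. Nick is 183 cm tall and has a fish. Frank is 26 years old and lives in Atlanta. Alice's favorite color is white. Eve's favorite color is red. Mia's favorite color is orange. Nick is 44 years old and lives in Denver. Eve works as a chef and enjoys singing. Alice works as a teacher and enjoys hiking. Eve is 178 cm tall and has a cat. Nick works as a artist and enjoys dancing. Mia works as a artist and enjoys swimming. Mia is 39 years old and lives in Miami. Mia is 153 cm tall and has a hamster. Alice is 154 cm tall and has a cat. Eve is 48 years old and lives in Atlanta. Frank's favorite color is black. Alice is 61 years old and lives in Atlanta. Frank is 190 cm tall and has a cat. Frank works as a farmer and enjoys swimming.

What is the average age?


Sum=218, n=5, avg=43.6

43.6


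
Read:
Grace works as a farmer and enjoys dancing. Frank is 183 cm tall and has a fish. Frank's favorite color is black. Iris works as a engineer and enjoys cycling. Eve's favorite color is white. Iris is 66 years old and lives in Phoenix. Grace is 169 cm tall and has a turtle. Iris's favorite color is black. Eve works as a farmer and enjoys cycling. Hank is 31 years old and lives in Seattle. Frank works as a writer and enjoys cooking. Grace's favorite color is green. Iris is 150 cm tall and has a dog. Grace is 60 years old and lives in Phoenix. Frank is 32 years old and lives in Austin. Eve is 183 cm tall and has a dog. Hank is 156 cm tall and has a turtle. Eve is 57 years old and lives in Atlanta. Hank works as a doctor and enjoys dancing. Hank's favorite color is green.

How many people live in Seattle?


Count in Seattle: 1

1


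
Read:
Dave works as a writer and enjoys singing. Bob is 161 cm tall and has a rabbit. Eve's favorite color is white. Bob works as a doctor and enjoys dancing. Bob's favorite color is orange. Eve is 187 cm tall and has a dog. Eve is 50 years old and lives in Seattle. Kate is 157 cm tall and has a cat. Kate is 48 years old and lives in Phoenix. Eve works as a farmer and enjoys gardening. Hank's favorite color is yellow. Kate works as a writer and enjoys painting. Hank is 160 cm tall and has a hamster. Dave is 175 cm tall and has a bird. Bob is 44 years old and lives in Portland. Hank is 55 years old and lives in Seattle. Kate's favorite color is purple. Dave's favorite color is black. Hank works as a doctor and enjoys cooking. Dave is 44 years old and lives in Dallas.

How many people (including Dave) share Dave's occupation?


Dave is a writer. Count = 2

2


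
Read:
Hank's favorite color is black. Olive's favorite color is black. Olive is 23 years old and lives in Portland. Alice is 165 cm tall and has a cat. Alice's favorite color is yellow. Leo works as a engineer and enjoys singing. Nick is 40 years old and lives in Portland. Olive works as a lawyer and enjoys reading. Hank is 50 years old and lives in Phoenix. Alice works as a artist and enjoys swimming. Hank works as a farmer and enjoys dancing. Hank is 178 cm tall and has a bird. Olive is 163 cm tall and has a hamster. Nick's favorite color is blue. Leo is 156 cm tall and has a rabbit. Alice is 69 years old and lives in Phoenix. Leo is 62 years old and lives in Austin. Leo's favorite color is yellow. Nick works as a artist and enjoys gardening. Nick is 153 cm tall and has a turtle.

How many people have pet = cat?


Count: 1

1


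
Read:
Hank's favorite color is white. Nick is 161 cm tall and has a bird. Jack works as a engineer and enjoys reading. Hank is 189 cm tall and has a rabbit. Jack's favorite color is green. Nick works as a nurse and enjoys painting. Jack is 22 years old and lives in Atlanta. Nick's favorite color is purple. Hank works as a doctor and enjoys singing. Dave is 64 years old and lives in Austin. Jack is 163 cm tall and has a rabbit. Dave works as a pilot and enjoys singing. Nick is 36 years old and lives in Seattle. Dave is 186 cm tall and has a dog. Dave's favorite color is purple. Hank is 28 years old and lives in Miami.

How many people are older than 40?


Filter: 1

1


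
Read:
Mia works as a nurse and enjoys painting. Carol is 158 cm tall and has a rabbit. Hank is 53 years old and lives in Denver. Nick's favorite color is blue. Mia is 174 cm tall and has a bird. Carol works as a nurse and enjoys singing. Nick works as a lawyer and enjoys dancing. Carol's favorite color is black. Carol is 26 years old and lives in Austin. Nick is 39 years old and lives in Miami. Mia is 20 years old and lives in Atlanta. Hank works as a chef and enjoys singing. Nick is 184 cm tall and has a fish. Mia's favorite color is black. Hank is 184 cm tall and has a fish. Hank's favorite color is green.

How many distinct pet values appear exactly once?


Unique pet values: 2

2


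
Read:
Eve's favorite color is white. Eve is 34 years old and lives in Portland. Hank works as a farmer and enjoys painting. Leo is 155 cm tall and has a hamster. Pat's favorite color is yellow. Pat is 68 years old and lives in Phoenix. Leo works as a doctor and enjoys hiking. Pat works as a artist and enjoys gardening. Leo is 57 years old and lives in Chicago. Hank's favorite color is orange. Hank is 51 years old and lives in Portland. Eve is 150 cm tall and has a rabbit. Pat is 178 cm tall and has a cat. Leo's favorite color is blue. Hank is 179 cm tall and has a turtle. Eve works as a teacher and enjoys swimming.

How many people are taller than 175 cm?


Taller than 175: 2

2


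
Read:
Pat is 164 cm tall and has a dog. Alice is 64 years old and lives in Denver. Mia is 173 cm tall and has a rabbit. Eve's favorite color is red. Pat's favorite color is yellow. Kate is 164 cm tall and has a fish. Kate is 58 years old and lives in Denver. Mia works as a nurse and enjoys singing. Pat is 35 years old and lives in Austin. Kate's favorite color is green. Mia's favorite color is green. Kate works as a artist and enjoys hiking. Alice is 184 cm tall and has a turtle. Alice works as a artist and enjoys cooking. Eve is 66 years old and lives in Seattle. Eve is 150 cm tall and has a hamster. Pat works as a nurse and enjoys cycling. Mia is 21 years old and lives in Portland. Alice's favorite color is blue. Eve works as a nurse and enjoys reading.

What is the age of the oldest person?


Oldest: Eve at 66

66


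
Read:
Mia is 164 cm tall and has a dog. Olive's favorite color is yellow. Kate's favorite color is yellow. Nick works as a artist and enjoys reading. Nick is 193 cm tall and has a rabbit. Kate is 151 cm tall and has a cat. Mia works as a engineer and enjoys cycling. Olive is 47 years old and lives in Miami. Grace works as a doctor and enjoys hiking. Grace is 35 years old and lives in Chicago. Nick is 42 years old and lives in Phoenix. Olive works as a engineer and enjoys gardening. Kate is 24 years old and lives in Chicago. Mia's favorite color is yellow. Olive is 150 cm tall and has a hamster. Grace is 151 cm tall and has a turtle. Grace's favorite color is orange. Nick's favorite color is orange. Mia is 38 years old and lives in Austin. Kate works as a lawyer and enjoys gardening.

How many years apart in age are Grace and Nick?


35 vs 42, diff = 7

7


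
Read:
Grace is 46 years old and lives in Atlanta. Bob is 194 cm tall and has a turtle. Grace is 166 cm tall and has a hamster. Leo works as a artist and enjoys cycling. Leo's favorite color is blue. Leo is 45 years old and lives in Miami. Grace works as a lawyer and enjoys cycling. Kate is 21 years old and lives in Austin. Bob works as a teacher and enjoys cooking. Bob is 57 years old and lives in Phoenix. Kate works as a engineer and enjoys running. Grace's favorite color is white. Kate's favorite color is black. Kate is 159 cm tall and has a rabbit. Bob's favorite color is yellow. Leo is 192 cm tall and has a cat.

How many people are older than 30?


Filter: 3

3


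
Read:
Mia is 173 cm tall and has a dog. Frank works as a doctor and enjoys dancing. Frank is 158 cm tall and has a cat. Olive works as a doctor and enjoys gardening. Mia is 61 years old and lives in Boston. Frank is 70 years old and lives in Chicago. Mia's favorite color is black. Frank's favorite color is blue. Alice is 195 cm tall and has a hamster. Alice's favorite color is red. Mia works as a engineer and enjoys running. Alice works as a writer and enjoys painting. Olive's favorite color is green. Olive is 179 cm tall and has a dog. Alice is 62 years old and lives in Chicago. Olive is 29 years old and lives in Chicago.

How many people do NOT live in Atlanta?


Not in Atlanta: 4

4


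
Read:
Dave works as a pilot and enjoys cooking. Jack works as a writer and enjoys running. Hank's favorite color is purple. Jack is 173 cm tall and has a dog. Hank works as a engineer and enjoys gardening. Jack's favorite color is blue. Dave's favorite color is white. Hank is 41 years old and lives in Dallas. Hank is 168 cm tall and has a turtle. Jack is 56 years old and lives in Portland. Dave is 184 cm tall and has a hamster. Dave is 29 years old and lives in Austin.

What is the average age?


Sum=126, n=3, avg=42

42


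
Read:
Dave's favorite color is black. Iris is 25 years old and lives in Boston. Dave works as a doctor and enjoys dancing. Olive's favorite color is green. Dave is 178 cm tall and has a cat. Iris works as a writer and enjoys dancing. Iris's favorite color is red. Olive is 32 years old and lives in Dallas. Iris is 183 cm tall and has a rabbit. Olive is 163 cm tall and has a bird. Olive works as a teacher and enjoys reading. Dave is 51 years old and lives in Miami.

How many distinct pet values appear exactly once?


Unique pet values: 3

3


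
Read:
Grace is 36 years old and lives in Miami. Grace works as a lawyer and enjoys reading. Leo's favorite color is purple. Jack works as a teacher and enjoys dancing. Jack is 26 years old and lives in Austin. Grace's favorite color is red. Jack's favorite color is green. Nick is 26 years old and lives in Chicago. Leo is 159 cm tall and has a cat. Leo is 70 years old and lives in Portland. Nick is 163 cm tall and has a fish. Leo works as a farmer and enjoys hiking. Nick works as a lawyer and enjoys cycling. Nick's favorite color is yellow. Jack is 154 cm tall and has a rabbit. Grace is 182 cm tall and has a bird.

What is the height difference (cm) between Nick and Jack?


|163 - 154| = 9

9


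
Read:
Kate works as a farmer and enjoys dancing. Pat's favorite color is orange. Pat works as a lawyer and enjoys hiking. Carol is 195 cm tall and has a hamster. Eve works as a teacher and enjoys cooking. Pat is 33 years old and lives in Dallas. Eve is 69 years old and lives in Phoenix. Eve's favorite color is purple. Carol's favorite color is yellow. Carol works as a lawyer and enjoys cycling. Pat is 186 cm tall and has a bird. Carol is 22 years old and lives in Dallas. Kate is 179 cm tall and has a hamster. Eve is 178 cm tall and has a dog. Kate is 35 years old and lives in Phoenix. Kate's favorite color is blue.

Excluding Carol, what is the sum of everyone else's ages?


Sum (excluding Carol): 137

137


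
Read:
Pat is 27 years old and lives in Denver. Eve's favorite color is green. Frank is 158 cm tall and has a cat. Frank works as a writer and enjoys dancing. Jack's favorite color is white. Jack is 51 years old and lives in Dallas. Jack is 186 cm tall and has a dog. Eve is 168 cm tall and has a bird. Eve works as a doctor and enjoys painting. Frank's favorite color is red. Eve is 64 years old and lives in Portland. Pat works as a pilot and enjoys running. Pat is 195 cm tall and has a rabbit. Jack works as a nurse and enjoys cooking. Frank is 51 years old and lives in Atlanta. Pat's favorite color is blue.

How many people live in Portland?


Count in Portland: 1

1


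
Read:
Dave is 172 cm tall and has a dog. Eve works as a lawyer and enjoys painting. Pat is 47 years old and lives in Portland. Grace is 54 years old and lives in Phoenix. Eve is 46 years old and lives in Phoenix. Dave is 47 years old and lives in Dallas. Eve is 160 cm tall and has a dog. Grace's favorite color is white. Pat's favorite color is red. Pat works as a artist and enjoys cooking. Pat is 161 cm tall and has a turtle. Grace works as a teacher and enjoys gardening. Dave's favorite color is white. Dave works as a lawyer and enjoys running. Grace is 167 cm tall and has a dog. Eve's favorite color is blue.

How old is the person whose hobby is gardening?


Person with hobby=gardening is Grace, age 54

54


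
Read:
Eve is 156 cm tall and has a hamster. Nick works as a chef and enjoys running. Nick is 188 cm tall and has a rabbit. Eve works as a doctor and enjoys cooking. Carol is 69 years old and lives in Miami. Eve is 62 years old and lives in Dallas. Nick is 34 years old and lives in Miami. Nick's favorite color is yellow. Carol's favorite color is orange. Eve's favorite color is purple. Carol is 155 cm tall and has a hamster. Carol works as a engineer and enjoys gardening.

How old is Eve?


Eve is 62 years old

62


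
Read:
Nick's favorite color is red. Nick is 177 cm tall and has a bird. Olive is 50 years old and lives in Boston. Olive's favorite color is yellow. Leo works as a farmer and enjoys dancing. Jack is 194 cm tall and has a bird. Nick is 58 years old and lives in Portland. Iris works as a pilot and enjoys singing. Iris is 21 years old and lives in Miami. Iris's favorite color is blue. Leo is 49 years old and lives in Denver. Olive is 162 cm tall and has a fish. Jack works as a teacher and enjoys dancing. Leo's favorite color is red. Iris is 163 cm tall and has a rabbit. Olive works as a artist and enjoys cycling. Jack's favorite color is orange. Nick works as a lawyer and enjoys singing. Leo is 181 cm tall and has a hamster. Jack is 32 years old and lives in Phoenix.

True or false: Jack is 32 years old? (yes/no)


Jack is actually 32. yes

yes


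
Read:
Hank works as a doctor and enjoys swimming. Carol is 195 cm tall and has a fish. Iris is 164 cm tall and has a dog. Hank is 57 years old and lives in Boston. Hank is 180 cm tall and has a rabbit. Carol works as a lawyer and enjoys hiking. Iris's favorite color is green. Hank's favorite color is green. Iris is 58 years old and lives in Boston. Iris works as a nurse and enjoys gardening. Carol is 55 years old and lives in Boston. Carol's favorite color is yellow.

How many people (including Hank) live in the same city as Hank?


Hank lives in Boston. Count = 3

3


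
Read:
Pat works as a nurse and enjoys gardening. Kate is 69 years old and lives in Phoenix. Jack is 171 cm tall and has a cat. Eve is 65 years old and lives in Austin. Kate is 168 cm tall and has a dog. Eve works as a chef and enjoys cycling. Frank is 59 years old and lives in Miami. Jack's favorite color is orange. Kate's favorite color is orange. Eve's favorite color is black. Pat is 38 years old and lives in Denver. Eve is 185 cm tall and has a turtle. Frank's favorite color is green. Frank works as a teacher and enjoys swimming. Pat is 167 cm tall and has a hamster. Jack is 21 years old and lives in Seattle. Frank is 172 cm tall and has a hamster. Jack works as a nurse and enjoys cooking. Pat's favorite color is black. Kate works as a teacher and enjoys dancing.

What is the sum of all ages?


59+69+38+65+21 = 252

252


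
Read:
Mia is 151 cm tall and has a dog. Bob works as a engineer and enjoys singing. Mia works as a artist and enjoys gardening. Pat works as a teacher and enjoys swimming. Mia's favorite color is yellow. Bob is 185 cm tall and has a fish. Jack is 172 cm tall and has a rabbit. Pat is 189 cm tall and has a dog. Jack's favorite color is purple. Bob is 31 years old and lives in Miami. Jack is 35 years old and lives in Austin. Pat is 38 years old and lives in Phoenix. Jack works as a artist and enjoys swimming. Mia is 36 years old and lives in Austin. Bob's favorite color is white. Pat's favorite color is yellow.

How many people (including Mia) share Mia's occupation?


Mia is a artist. Count = 2

2


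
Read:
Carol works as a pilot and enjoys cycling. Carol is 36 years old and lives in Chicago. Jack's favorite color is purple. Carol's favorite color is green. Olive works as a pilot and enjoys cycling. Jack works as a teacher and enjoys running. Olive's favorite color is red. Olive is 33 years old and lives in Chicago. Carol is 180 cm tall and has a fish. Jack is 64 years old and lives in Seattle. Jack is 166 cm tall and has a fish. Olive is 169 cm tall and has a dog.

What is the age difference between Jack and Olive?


|64 - 33| = 31

31


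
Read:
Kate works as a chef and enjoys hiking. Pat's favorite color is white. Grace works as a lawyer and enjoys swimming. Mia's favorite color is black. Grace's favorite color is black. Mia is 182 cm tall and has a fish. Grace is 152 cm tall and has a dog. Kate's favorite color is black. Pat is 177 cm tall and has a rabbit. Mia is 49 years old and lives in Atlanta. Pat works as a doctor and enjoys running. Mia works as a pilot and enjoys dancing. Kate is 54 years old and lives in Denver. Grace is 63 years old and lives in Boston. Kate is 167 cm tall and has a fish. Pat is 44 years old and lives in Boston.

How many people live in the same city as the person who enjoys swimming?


Person with hobby swimming is Grace, city Boston. Count = 2

2


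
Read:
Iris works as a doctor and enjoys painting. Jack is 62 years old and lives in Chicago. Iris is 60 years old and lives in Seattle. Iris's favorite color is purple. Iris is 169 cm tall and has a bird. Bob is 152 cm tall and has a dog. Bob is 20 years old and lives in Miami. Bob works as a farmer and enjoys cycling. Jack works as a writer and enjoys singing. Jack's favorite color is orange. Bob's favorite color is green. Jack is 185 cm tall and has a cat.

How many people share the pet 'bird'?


Count: 1

1


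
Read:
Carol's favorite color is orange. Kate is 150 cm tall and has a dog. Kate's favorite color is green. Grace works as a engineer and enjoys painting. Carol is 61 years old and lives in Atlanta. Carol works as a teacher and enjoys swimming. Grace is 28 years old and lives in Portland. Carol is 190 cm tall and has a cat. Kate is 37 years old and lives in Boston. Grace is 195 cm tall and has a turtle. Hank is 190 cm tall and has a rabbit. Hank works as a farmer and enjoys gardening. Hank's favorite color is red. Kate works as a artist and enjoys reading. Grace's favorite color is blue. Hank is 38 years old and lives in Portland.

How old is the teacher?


The teacher is Carol, age 61

61


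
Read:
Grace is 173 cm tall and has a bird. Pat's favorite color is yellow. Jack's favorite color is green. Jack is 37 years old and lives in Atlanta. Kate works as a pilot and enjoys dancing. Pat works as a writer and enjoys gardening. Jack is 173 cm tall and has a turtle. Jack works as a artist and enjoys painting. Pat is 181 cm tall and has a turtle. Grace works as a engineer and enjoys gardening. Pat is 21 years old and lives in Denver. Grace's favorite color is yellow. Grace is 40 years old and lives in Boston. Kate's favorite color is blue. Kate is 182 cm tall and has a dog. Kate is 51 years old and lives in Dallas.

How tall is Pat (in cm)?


Pat is 181 cm tall

181


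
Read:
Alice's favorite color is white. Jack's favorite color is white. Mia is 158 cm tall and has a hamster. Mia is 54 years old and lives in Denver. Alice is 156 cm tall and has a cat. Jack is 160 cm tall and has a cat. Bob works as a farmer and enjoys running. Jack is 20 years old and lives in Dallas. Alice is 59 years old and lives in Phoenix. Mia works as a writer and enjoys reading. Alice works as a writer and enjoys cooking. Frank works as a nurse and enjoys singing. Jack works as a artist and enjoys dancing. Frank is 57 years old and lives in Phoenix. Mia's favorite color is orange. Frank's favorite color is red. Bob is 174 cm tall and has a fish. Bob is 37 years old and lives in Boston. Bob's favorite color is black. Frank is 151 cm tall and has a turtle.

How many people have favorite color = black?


Count: 1

1


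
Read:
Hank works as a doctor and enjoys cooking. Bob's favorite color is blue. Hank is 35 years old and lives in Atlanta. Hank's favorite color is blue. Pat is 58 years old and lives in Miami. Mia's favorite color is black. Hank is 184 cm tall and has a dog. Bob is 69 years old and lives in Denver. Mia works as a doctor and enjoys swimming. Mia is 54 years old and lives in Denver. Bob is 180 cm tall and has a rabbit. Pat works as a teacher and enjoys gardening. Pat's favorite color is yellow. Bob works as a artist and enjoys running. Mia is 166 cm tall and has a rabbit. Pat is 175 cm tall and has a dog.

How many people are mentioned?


People: Pat, Mia, Hank, Bob. Count = 4

4


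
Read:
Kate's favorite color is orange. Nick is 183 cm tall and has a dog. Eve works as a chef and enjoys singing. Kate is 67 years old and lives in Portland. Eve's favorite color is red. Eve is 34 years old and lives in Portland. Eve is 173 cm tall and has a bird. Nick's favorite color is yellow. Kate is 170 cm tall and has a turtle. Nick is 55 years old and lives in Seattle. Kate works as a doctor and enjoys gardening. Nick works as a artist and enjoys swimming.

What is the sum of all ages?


55+34+67 = 156

156


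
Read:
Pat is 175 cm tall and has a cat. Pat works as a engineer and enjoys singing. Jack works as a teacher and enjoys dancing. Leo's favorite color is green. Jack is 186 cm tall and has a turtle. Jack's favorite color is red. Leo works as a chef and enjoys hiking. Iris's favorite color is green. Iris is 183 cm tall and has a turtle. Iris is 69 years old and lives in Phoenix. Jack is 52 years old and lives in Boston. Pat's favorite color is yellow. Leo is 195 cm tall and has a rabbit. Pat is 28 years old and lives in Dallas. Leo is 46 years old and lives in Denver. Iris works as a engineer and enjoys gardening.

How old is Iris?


Iris is 69 years old

69


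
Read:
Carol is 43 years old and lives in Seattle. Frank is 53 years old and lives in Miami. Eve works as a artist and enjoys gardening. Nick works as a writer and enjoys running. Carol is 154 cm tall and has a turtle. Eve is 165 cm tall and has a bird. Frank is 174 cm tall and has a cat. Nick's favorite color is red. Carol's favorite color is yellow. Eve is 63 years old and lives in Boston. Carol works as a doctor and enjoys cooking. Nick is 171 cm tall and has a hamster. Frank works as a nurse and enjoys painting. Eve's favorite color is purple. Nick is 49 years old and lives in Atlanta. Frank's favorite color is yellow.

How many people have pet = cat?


Count: 1

1


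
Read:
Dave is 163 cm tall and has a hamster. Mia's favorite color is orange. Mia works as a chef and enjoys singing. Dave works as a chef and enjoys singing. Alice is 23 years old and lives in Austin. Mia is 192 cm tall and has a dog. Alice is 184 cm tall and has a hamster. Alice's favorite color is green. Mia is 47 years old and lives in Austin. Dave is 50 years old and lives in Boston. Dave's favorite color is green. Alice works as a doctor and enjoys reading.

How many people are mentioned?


People: Dave, Mia, Alice. Count = 3

3


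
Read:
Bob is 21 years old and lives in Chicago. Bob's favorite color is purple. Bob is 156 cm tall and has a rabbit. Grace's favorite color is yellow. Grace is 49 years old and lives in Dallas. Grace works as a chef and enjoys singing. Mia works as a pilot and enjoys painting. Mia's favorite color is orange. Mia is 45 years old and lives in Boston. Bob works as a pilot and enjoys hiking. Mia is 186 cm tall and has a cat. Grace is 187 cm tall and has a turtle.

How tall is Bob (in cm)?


Bob is 156 cm tall

156


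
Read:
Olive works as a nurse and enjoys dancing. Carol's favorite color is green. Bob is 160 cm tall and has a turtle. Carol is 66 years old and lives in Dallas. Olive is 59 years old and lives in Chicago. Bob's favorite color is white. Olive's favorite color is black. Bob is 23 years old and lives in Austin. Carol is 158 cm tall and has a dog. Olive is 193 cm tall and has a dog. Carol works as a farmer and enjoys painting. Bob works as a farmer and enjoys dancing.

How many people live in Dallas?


Count in Dallas: 1

1


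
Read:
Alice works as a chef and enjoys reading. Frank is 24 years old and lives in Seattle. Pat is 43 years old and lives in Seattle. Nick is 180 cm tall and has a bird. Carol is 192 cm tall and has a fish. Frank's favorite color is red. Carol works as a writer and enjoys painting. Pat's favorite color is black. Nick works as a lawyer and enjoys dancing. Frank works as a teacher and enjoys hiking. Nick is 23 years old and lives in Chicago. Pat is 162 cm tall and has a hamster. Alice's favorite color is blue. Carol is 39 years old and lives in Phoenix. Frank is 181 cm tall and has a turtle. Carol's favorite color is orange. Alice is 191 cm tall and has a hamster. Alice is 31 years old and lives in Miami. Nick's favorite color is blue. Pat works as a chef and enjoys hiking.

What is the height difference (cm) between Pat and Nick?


|162 - 180| = 18

18
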